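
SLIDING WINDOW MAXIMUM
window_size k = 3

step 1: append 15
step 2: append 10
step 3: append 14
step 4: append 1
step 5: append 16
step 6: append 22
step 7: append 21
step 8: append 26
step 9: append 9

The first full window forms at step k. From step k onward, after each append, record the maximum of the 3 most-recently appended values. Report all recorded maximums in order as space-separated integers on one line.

step 1: append 15 -> window=[15] (not full yet)
step 2: append 10 -> window=[15, 10] (not full yet)
step 3: append 14 -> window=[15, 10, 14] -> max=15
step 4: append 1 -> window=[10, 14, 1] -> max=14
step 5: append 16 -> window=[14, 1, 16] -> max=16
step 6: append 22 -> window=[1, 16, 22] -> max=22
step 7: append 21 -> window=[16, 22, 21] -> max=22
step 8: append 26 -> window=[22, 21, 26] -> max=26
step 9: append 9 -> window=[21, 26, 9] -> max=26

Answer: 15 14 16 22 22 26 26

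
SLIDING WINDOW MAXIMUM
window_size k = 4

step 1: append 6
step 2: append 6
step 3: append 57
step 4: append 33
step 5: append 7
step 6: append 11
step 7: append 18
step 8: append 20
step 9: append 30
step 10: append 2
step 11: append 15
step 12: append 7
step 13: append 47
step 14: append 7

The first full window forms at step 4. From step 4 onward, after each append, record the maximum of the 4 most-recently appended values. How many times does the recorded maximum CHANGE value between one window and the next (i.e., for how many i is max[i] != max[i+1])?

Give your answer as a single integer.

step 1: append 6 -> window=[6] (not full yet)
step 2: append 6 -> window=[6, 6] (not full yet)
step 3: append 57 -> window=[6, 6, 57] (not full yet)
step 4: append 33 -> window=[6, 6, 57, 33] -> max=57
step 5: append 7 -> window=[6, 57, 33, 7] -> max=57
step 6: append 11 -> window=[57, 33, 7, 11] -> max=57
step 7: append 18 -> window=[33, 7, 11, 18] -> max=33
step 8: append 20 -> window=[7, 11, 18, 20] -> max=20
step 9: append 30 -> window=[11, 18, 20, 30] -> max=30
step 10: append 2 -> window=[18, 20, 30, 2] -> max=30
step 11: append 15 -> window=[20, 30, 2, 15] -> max=30
step 12: append 7 -> window=[30, 2, 15, 7] -> max=30
step 13: append 47 -> window=[2, 15, 7, 47] -> max=47
step 14: append 7 -> window=[15, 7, 47, 7] -> max=47
Recorded maximums: 57 57 57 33 20 30 30 30 30 47 47
Changes between consecutive maximums: 4

Answer: 4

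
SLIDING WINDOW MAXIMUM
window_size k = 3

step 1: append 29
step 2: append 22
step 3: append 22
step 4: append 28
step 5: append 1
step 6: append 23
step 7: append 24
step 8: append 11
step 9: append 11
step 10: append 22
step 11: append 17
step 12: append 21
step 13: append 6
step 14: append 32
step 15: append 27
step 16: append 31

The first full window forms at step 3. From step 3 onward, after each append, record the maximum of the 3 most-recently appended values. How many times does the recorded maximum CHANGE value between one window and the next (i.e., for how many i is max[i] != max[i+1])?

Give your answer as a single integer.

step 1: append 29 -> window=[29] (not full yet)
step 2: append 22 -> window=[29, 22] (not full yet)
step 3: append 22 -> window=[29, 22, 22] -> max=29
step 4: append 28 -> window=[22, 22, 28] -> max=28
step 5: append 1 -> window=[22, 28, 1] -> max=28
step 6: append 23 -> window=[28, 1, 23] -> max=28
step 7: append 24 -> window=[1, 23, 24] -> max=24
step 8: append 11 -> window=[23, 24, 11] -> max=24
step 9: append 11 -> window=[24, 11, 11] -> max=24
step 10: append 22 -> window=[11, 11, 22] -> max=22
step 11: append 17 -> window=[11, 22, 17] -> max=22
step 12: append 21 -> window=[22, 17, 21] -> max=22
step 13: append 6 -> window=[17, 21, 6] -> max=21
step 14: append 32 -> window=[21, 6, 32] -> max=32
step 15: append 27 -> window=[6, 32, 27] -> max=32
step 16: append 31 -> window=[32, 27, 31] -> max=32
Recorded maximums: 29 28 28 28 24 24 24 22 22 22 21 32 32 32
Changes between consecutive maximums: 5

Answer: 5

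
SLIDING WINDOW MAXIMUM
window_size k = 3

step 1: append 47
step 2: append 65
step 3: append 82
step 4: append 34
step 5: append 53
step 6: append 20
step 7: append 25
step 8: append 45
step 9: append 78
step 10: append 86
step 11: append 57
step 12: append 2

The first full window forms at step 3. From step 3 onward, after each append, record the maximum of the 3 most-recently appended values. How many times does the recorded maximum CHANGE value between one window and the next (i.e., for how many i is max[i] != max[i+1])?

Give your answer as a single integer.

Answer: 4

Derivation:
step 1: append 47 -> window=[47] (not full yet)
step 2: append 65 -> window=[47, 65] (not full yet)
step 3: append 82 -> window=[47, 65, 82] -> max=82
step 4: append 34 -> window=[65, 82, 34] -> max=82
step 5: append 53 -> window=[82, 34, 53] -> max=82
step 6: append 20 -> window=[34, 53, 20] -> max=53
step 7: append 25 -> window=[53, 20, 25] -> max=53
step 8: append 45 -> window=[20, 25, 45] -> max=45
step 9: append 78 -> window=[25, 45, 78] -> max=78
step 10: append 86 -> window=[45, 78, 86] -> max=86
step 11: append 57 -> window=[78, 86, 57] -> max=86
step 12: append 2 -> window=[86, 57, 2] -> max=86
Recorded maximums: 82 82 82 53 53 45 78 86 86 86
Changes between consecutive maximums: 4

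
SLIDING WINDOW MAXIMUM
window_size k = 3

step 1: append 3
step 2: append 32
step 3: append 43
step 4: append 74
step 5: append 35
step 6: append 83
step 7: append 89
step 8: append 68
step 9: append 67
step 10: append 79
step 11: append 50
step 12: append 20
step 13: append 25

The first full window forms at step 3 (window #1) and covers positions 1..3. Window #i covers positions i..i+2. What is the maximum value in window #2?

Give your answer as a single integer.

Answer: 74

Derivation:
step 1: append 3 -> window=[3] (not full yet)
step 2: append 32 -> window=[3, 32] (not full yet)
step 3: append 43 -> window=[3, 32, 43] -> max=43
step 4: append 74 -> window=[32, 43, 74] -> max=74
Window #2 max = 74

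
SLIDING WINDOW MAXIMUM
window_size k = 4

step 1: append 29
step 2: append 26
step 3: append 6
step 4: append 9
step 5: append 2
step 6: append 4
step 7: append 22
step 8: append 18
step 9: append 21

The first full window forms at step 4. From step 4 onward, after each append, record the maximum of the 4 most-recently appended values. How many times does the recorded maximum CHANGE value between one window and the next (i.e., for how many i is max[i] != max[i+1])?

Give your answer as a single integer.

step 1: append 29 -> window=[29] (not full yet)
step 2: append 26 -> window=[29, 26] (not full yet)
step 3: append 6 -> window=[29, 26, 6] (not full yet)
step 4: append 9 -> window=[29, 26, 6, 9] -> max=29
step 5: append 2 -> window=[26, 6, 9, 2] -> max=26
step 6: append 4 -> window=[6, 9, 2, 4] -> max=9
step 7: append 22 -> window=[9, 2, 4, 22] -> max=22
step 8: append 18 -> window=[2, 4, 22, 18] -> max=22
step 9: append 21 -> window=[4, 22, 18, 21] -> max=22
Recorded maximums: 29 26 9 22 22 22
Changes between consecutive maximums: 3

Answer: 3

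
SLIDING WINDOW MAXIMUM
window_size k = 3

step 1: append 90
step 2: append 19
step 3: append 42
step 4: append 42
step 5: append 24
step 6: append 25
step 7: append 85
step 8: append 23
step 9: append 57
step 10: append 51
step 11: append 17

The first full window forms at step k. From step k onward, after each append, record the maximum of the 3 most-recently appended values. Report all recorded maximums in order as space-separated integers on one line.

step 1: append 90 -> window=[90] (not full yet)
step 2: append 19 -> window=[90, 19] (not full yet)
step 3: append 42 -> window=[90, 19, 42] -> max=90
step 4: append 42 -> window=[19, 42, 42] -> max=42
step 5: append 24 -> window=[42, 42, 24] -> max=42
step 6: append 25 -> window=[42, 24, 25] -> max=42
step 7: append 85 -> window=[24, 25, 85] -> max=85
step 8: append 23 -> window=[25, 85, 23] -> max=85
step 9: append 57 -> window=[85, 23, 57] -> max=85
step 10: append 51 -> window=[23, 57, 51] -> max=57
step 11: append 17 -> window=[57, 51, 17] -> max=57

Answer: 90 42 42 42 85 85 85 57 57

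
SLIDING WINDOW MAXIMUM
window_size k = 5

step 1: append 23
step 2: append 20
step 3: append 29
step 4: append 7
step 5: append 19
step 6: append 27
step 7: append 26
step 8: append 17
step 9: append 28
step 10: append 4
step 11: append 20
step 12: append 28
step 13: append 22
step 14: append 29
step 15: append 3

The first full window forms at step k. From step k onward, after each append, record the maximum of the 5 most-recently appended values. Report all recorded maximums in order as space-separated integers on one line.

step 1: append 23 -> window=[23] (not full yet)
step 2: append 20 -> window=[23, 20] (not full yet)
step 3: append 29 -> window=[23, 20, 29] (not full yet)
step 4: append 7 -> window=[23, 20, 29, 7] (not full yet)
step 5: append 19 -> window=[23, 20, 29, 7, 19] -> max=29
step 6: append 27 -> window=[20, 29, 7, 19, 27] -> max=29
step 7: append 26 -> window=[29, 7, 19, 27, 26] -> max=29
step 8: append 17 -> window=[7, 19, 27, 26, 17] -> max=27
step 9: append 28 -> window=[19, 27, 26, 17, 28] -> max=28
step 10: append 4 -> window=[27, 26, 17, 28, 4] -> max=28
step 11: append 20 -> window=[26, 17, 28, 4, 20] -> max=28
step 12: append 28 -> window=[17, 28, 4, 20, 28] -> max=28
step 13: append 22 -> window=[28, 4, 20, 28, 22] -> max=28
step 14: append 29 -> window=[4, 20, 28, 22, 29] -> max=29
step 15: append 3 -> window=[20, 28, 22, 29, 3] -> max=29

Answer: 29 29 29 27 28 28 28 28 28 29 29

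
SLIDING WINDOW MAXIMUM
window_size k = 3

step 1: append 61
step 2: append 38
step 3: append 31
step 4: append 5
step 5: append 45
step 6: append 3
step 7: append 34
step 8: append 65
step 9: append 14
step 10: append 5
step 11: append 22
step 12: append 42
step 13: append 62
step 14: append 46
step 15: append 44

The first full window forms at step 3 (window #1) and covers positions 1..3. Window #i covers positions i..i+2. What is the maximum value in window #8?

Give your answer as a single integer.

Answer: 65

Derivation:
step 1: append 61 -> window=[61] (not full yet)
step 2: append 38 -> window=[61, 38] (not full yet)
step 3: append 31 -> window=[61, 38, 31] -> max=61
step 4: append 5 -> window=[38, 31, 5] -> max=38
step 5: append 45 -> window=[31, 5, 45] -> max=45
step 6: append 3 -> window=[5, 45, 3] -> max=45
step 7: append 34 -> window=[45, 3, 34] -> max=45
step 8: append 65 -> window=[3, 34, 65] -> max=65
step 9: append 14 -> window=[34, 65, 14] -> max=65
step 10: append 5 -> window=[65, 14, 5] -> max=65
Window #8 max = 65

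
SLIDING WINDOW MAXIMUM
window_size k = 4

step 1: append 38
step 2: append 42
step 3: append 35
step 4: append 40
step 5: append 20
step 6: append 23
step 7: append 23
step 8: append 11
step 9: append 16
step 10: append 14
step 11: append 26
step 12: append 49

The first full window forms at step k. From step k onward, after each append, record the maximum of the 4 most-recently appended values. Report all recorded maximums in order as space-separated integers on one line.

Answer: 42 42 40 40 23 23 23 26 49

Derivation:
step 1: append 38 -> window=[38] (not full yet)
step 2: append 42 -> window=[38, 42] (not full yet)
step 3: append 35 -> window=[38, 42, 35] (not full yet)
step 4: append 40 -> window=[38, 42, 35, 40] -> max=42
step 5: append 20 -> window=[42, 35, 40, 20] -> max=42
step 6: append 23 -> window=[35, 40, 20, 23] -> max=40
step 7: append 23 -> window=[40, 20, 23, 23] -> max=40
step 8: append 11 -> window=[20, 23, 23, 11] -> max=23
step 9: append 16 -> window=[23, 23, 11, 16] -> max=23
step 10: append 14 -> window=[23, 11, 16, 14] -> max=23
step 11: append 26 -> window=[11, 16, 14, 26] -> max=26
step 12: append 49 -> window=[16, 14, 26, 49] -> max=49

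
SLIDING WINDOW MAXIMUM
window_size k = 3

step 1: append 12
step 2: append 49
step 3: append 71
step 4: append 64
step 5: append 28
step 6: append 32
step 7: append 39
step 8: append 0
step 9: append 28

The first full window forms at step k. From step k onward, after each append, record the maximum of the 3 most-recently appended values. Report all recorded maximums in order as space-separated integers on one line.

step 1: append 12 -> window=[12] (not full yet)
step 2: append 49 -> window=[12, 49] (not full yet)
step 3: append 71 -> window=[12, 49, 71] -> max=71
step 4: append 64 -> window=[49, 71, 64] -> max=71
step 5: append 28 -> window=[71, 64, 28] -> max=71
step 6: append 32 -> window=[64, 28, 32] -> max=64
step 7: append 39 -> window=[28, 32, 39] -> max=39
step 8: append 0 -> window=[32, 39, 0] -> max=39
step 9: append 28 -> window=[39, 0, 28] -> max=39

Answer: 71 71 71 64 39 39 39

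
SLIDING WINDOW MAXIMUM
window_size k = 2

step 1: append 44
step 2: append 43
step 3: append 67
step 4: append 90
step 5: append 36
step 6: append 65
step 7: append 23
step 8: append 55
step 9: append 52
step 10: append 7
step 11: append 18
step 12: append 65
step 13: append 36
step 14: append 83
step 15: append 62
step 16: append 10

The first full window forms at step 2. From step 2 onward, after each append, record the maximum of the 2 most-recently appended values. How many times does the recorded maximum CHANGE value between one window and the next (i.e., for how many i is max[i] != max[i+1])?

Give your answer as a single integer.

Answer: 9

Derivation:
step 1: append 44 -> window=[44] (not full yet)
step 2: append 43 -> window=[44, 43] -> max=44
step 3: append 67 -> window=[43, 67] -> max=67
step 4: append 90 -> window=[67, 90] -> max=90
step 5: append 36 -> window=[90, 36] -> max=90
step 6: append 65 -> window=[36, 65] -> max=65
step 7: append 23 -> window=[65, 23] -> max=65
step 8: append 55 -> window=[23, 55] -> max=55
step 9: append 52 -> window=[55, 52] -> max=55
step 10: append 7 -> window=[52, 7] -> max=52
step 11: append 18 -> window=[7, 18] -> max=18
step 12: append 65 -> window=[18, 65] -> max=65
step 13: append 36 -> window=[65, 36] -> max=65
step 14: append 83 -> window=[36, 83] -> max=83
step 15: append 62 -> window=[83, 62] -> max=83
step 16: append 10 -> window=[62, 10] -> max=62
Recorded maximums: 44 67 90 90 65 65 55 55 52 18 65 65 83 83 62
Changes between consecutive maximums: 9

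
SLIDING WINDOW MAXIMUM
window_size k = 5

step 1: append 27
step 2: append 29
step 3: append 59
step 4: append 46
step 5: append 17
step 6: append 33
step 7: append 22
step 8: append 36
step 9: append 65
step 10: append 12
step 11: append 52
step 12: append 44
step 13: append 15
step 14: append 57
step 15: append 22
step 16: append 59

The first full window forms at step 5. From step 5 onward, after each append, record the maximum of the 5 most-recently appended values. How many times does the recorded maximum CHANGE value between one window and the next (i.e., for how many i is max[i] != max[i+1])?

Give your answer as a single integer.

Answer: 4

Derivation:
step 1: append 27 -> window=[27] (not full yet)
step 2: append 29 -> window=[27, 29] (not full yet)
step 3: append 59 -> window=[27, 29, 59] (not full yet)
step 4: append 46 -> window=[27, 29, 59, 46] (not full yet)
step 5: append 17 -> window=[27, 29, 59, 46, 17] -> max=59
step 6: append 33 -> window=[29, 59, 46, 17, 33] -> max=59
step 7: append 22 -> window=[59, 46, 17, 33, 22] -> max=59
step 8: append 36 -> window=[46, 17, 33, 22, 36] -> max=46
step 9: append 65 -> window=[17, 33, 22, 36, 65] -> max=65
step 10: append 12 -> window=[33, 22, 36, 65, 12] -> max=65
step 11: append 52 -> window=[22, 36, 65, 12, 52] -> max=65
step 12: append 44 -> window=[36, 65, 12, 52, 44] -> max=65
step 13: append 15 -> window=[65, 12, 52, 44, 15] -> max=65
step 14: append 57 -> window=[12, 52, 44, 15, 57] -> max=57
step 15: append 22 -> window=[52, 44, 15, 57, 22] -> max=57
step 16: append 59 -> window=[44, 15, 57, 22, 59] -> max=59
Recorded maximums: 59 59 59 46 65 65 65 65 65 57 57 59
Changes between consecutive maximums: 4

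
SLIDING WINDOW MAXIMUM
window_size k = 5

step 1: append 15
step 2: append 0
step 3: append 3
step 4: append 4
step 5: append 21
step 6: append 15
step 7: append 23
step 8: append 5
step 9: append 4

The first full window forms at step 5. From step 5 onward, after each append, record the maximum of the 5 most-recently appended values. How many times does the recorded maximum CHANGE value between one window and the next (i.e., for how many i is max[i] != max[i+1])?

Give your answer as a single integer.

Answer: 1

Derivation:
step 1: append 15 -> window=[15] (not full yet)
step 2: append 0 -> window=[15, 0] (not full yet)
step 3: append 3 -> window=[15, 0, 3] (not full yet)
step 4: append 4 -> window=[15, 0, 3, 4] (not full yet)
step 5: append 21 -> window=[15, 0, 3, 4, 21] -> max=21
step 6: append 15 -> window=[0, 3, 4, 21, 15] -> max=21
step 7: append 23 -> window=[3, 4, 21, 15, 23] -> max=23
step 8: append 5 -> window=[4, 21, 15, 23, 5] -> max=23
step 9: append 4 -> window=[21, 15, 23, 5, 4] -> max=23
Recorded maximums: 21 21 23 23 23
Changes between consecutive maximums: 1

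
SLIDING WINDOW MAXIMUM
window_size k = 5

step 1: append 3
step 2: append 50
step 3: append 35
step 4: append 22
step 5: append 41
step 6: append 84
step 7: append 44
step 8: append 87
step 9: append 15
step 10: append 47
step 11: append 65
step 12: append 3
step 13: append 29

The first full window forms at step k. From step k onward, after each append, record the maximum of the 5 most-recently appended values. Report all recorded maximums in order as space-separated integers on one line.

step 1: append 3 -> window=[3] (not full yet)
step 2: append 50 -> window=[3, 50] (not full yet)
step 3: append 35 -> window=[3, 50, 35] (not full yet)
step 4: append 22 -> window=[3, 50, 35, 22] (not full yet)
step 5: append 41 -> window=[3, 50, 35, 22, 41] -> max=50
step 6: append 84 -> window=[50, 35, 22, 41, 84] -> max=84
step 7: append 44 -> window=[35, 22, 41, 84, 44] -> max=84
step 8: append 87 -> window=[22, 41, 84, 44, 87] -> max=87
step 9: append 15 -> window=[41, 84, 44, 87, 15] -> max=87
step 10: append 47 -> window=[84, 44, 87, 15, 47] -> max=87
step 11: append 65 -> window=[44, 87, 15, 47, 65] -> max=87
step 12: append 3 -> window=[87, 15, 47, 65, 3] -> max=87
step 13: append 29 -> window=[15, 47, 65, 3, 29] -> max=65

Answer: 50 84 84 87 87 87 87 87 65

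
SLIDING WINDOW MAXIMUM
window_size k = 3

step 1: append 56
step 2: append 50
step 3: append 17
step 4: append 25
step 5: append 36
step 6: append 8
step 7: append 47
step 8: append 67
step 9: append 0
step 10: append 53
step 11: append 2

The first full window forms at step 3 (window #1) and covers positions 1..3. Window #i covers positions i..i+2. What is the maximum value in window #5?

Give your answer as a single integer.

Answer: 47

Derivation:
step 1: append 56 -> window=[56] (not full yet)
step 2: append 50 -> window=[56, 50] (not full yet)
step 3: append 17 -> window=[56, 50, 17] -> max=56
step 4: append 25 -> window=[50, 17, 25] -> max=50
step 5: append 36 -> window=[17, 25, 36] -> max=36
step 6: append 8 -> window=[25, 36, 8] -> max=36
step 7: append 47 -> window=[36, 8, 47] -> max=47
Window #5 max = 47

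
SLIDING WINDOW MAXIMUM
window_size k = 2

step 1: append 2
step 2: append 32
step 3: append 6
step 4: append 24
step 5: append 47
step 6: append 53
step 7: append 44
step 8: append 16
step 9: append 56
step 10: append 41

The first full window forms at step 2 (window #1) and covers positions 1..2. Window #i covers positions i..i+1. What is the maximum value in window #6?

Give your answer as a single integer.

Answer: 53

Derivation:
step 1: append 2 -> window=[2] (not full yet)
step 2: append 32 -> window=[2, 32] -> max=32
step 3: append 6 -> window=[32, 6] -> max=32
step 4: append 24 -> window=[6, 24] -> max=24
step 5: append 47 -> window=[24, 47] -> max=47
step 6: append 53 -> window=[47, 53] -> max=53
step 7: append 44 -> window=[53, 44] -> max=53
Window #6 max = 53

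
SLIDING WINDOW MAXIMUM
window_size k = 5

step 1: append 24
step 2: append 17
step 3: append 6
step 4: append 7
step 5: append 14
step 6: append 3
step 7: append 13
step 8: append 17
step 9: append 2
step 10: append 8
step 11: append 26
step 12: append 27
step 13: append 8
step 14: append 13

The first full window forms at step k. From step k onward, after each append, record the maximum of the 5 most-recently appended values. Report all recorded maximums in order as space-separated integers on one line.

Answer: 24 17 14 17 17 17 26 27 27 27

Derivation:
step 1: append 24 -> window=[24] (not full yet)
step 2: append 17 -> window=[24, 17] (not full yet)
step 3: append 6 -> window=[24, 17, 6] (not full yet)
step 4: append 7 -> window=[24, 17, 6, 7] (not full yet)
step 5: append 14 -> window=[24, 17, 6, 7, 14] -> max=24
step 6: append 3 -> window=[17, 6, 7, 14, 3] -> max=17
step 7: append 13 -> window=[6, 7, 14, 3, 13] -> max=14
step 8: append 17 -> window=[7, 14, 3, 13, 17] -> max=17
step 9: append 2 -> window=[14, 3, 13, 17, 2] -> max=17
step 10: append 8 -> window=[3, 13, 17, 2, 8] -> max=17
step 11: append 26 -> window=[13, 17, 2, 8, 26] -> max=26
step 12: append 27 -> window=[17, 2, 8, 26, 27] -> max=27
step 13: append 8 -> window=[2, 8, 26, 27, 8] -> max=27
step 14: append 13 -> window=[8, 26, 27, 8, 13] -> max=27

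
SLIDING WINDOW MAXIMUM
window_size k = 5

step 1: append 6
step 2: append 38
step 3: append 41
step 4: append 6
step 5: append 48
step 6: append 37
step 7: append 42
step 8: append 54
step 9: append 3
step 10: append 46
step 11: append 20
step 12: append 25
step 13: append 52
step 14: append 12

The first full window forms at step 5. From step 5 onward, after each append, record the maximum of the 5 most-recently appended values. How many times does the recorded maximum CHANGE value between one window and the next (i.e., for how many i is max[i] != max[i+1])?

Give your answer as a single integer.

Answer: 2

Derivation:
step 1: append 6 -> window=[6] (not full yet)
step 2: append 38 -> window=[6, 38] (not full yet)
step 3: append 41 -> window=[6, 38, 41] (not full yet)
step 4: append 6 -> window=[6, 38, 41, 6] (not full yet)
step 5: append 48 -> window=[6, 38, 41, 6, 48] -> max=48
step 6: append 37 -> window=[38, 41, 6, 48, 37] -> max=48
step 7: append 42 -> window=[41, 6, 48, 37, 42] -> max=48
step 8: append 54 -> window=[6, 48, 37, 42, 54] -> max=54
step 9: append 3 -> window=[48, 37, 42, 54, 3] -> max=54
step 10: append 46 -> window=[37, 42, 54, 3, 46] -> max=54
step 11: append 20 -> window=[42, 54, 3, 46, 20] -> max=54
step 12: append 25 -> window=[54, 3, 46, 20, 25] -> max=54
step 13: append 52 -> window=[3, 46, 20, 25, 52] -> max=52
step 14: append 12 -> window=[46, 20, 25, 52, 12] -> max=52
Recorded maximums: 48 48 48 54 54 54 54 54 52 52
Changes between consecutive maximums: 2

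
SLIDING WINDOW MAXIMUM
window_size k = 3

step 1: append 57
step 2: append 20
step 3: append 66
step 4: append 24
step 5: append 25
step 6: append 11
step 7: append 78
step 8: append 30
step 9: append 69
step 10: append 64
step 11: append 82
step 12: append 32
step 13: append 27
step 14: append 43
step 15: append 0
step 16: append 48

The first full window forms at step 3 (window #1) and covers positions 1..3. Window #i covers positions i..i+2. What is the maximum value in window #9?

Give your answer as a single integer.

step 1: append 57 -> window=[57] (not full yet)
step 2: append 20 -> window=[57, 20] (not full yet)
step 3: append 66 -> window=[57, 20, 66] -> max=66
step 4: append 24 -> window=[20, 66, 24] -> max=66
step 5: append 25 -> window=[66, 24, 25] -> max=66
step 6: append 11 -> window=[24, 25, 11] -> max=25
step 7: append 78 -> window=[25, 11, 78] -> max=78
step 8: append 30 -> window=[11, 78, 30] -> max=78
step 9: append 69 -> window=[78, 30, 69] -> max=78
step 10: append 64 -> window=[30, 69, 64] -> max=69
step 11: append 82 -> window=[69, 64, 82] -> max=82
Window #9 max = 82

Answer: 82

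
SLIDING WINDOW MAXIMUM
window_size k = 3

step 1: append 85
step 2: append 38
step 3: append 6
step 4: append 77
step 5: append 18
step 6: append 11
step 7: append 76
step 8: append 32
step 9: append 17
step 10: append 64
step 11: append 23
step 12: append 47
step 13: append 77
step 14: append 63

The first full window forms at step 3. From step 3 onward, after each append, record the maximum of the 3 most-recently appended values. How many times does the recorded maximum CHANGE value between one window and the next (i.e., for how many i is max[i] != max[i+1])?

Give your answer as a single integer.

Answer: 4

Derivation:
step 1: append 85 -> window=[85] (not full yet)
step 2: append 38 -> window=[85, 38] (not full yet)
step 3: append 6 -> window=[85, 38, 6] -> max=85
step 4: append 77 -> window=[38, 6, 77] -> max=77
step 5: append 18 -> window=[6, 77, 18] -> max=77
step 6: append 11 -> window=[77, 18, 11] -> max=77
step 7: append 76 -> window=[18, 11, 76] -> max=76
step 8: append 32 -> window=[11, 76, 32] -> max=76
step 9: append 17 -> window=[76, 32, 17] -> max=76
step 10: append 64 -> window=[32, 17, 64] -> max=64
step 11: append 23 -> window=[17, 64, 23] -> max=64
step 12: append 47 -> window=[64, 23, 47] -> max=64
step 13: append 77 -> window=[23, 47, 77] -> max=77
step 14: append 63 -> window=[47, 77, 63] -> max=77
Recorded maximums: 85 77 77 77 76 76 76 64 64 64 77 77
Changes between consecutive maximums: 4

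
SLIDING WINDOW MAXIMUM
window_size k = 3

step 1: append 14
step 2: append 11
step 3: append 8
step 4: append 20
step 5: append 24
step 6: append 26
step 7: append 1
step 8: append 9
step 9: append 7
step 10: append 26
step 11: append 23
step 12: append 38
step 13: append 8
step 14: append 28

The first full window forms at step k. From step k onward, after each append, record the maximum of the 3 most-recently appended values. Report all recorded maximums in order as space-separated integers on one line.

step 1: append 14 -> window=[14] (not full yet)
step 2: append 11 -> window=[14, 11] (not full yet)
step 3: append 8 -> window=[14, 11, 8] -> max=14
step 4: append 20 -> window=[11, 8, 20] -> max=20
step 5: append 24 -> window=[8, 20, 24] -> max=24
step 6: append 26 -> window=[20, 24, 26] -> max=26
step 7: append 1 -> window=[24, 26, 1] -> max=26
step 8: append 9 -> window=[26, 1, 9] -> max=26
step 9: append 7 -> window=[1, 9, 7] -> max=9
step 10: append 26 -> window=[9, 7, 26] -> max=26
step 11: append 23 -> window=[7, 26, 23] -> max=26
step 12: append 38 -> window=[26, 23, 38] -> max=38
step 13: append 8 -> window=[23, 38, 8] -> max=38
step 14: append 28 -> window=[38, 8, 28] -> max=38

Answer: 14 20 24 26 26 26 9 26 26 38 38 38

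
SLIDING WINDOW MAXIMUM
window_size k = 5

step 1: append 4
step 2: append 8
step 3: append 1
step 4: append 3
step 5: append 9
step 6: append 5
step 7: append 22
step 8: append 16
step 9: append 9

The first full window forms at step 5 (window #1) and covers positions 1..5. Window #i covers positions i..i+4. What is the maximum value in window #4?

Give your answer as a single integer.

step 1: append 4 -> window=[4] (not full yet)
step 2: append 8 -> window=[4, 8] (not full yet)
step 3: append 1 -> window=[4, 8, 1] (not full yet)
step 4: append 3 -> window=[4, 8, 1, 3] (not full yet)
step 5: append 9 -> window=[4, 8, 1, 3, 9] -> max=9
step 6: append 5 -> window=[8, 1, 3, 9, 5] -> max=9
step 7: append 22 -> window=[1, 3, 9, 5, 22] -> max=22
step 8: append 16 -> window=[3, 9, 5, 22, 16] -> max=22
Window #4 max = 22

Answer: 22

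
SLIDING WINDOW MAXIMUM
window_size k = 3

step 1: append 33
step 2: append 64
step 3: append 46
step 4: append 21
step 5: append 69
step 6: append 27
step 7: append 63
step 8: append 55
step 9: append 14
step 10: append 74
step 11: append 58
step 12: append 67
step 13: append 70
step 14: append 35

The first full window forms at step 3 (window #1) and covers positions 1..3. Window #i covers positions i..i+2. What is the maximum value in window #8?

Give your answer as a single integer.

Answer: 74

Derivation:
step 1: append 33 -> window=[33] (not full yet)
step 2: append 64 -> window=[33, 64] (not full yet)
step 3: append 46 -> window=[33, 64, 46] -> max=64
step 4: append 21 -> window=[64, 46, 21] -> max=64
step 5: append 69 -> window=[46, 21, 69] -> max=69
step 6: append 27 -> window=[21, 69, 27] -> max=69
step 7: append 63 -> window=[69, 27, 63] -> max=69
step 8: append 55 -> window=[27, 63, 55] -> max=63
step 9: append 14 -> window=[63, 55, 14] -> max=63
step 10: append 74 -> window=[55, 14, 74] -> max=74
Window #8 max = 74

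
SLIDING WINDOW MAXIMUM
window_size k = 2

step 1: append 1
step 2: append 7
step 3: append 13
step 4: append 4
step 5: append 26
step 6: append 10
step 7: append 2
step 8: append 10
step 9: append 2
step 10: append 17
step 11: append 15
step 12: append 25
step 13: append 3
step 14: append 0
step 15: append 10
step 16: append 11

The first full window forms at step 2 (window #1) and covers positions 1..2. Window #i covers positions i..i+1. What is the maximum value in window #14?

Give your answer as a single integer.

Answer: 10

Derivation:
step 1: append 1 -> window=[1] (not full yet)
step 2: append 7 -> window=[1, 7] -> max=7
step 3: append 13 -> window=[7, 13] -> max=13
step 4: append 4 -> window=[13, 4] -> max=13
step 5: append 26 -> window=[4, 26] -> max=26
step 6: append 10 -> window=[26, 10] -> max=26
step 7: append 2 -> window=[10, 2] -> max=10
step 8: append 10 -> window=[2, 10] -> max=10
step 9: append 2 -> window=[10, 2] -> max=10
step 10: append 17 -> window=[2, 17] -> max=17
step 11: append 15 -> window=[17, 15] -> max=17
step 12: append 25 -> window=[15, 25] -> max=25
step 13: append 3 -> window=[25, 3] -> max=25
step 14: append 0 -> window=[3, 0] -> max=3
step 15: append 10 -> window=[0, 10] -> max=10
Window #14 max = 10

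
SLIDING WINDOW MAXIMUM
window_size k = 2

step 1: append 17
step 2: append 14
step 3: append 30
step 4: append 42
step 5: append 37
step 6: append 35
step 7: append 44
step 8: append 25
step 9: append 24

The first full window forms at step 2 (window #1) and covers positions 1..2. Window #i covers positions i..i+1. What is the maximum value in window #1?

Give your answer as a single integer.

Answer: 17

Derivation:
step 1: append 17 -> window=[17] (not full yet)
step 2: append 14 -> window=[17, 14] -> max=17
Window #1 max = 17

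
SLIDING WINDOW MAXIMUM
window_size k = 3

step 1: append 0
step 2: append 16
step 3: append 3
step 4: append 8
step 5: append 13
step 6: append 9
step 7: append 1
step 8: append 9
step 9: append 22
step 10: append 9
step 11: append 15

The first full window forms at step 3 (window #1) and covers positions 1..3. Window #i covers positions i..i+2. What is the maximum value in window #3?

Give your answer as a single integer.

Answer: 13

Derivation:
step 1: append 0 -> window=[0] (not full yet)
step 2: append 16 -> window=[0, 16] (not full yet)
step 3: append 3 -> window=[0, 16, 3] -> max=16
step 4: append 8 -> window=[16, 3, 8] -> max=16
step 5: append 13 -> window=[3, 8, 13] -> max=13
Window #3 max = 13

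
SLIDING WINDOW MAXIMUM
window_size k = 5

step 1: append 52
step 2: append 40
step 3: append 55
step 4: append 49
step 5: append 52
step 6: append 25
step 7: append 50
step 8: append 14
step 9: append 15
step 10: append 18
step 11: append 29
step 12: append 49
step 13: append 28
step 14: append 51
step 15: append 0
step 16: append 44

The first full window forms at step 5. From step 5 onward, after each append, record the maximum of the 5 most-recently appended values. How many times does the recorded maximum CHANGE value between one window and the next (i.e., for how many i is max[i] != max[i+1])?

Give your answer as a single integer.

Answer: 4

Derivation:
step 1: append 52 -> window=[52] (not full yet)
step 2: append 40 -> window=[52, 40] (not full yet)
step 3: append 55 -> window=[52, 40, 55] (not full yet)
step 4: append 49 -> window=[52, 40, 55, 49] (not full yet)
step 5: append 52 -> window=[52, 40, 55, 49, 52] -> max=55
step 6: append 25 -> window=[40, 55, 49, 52, 25] -> max=55
step 7: append 50 -> window=[55, 49, 52, 25, 50] -> max=55
step 8: append 14 -> window=[49, 52, 25, 50, 14] -> max=52
step 9: append 15 -> window=[52, 25, 50, 14, 15] -> max=52
step 10: append 18 -> window=[25, 50, 14, 15, 18] -> max=50
step 11: append 29 -> window=[50, 14, 15, 18, 29] -> max=50
step 12: append 49 -> window=[14, 15, 18, 29, 49] -> max=49
step 13: append 28 -> window=[15, 18, 29, 49, 28] -> max=49
step 14: append 51 -> window=[18, 29, 49, 28, 51] -> max=51
step 15: append 0 -> window=[29, 49, 28, 51, 0] -> max=51
step 16: append 44 -> window=[49, 28, 51, 0, 44] -> max=51
Recorded maximums: 55 55 55 52 52 50 50 49 49 51 51 51
Changes between consecutive maximums: 4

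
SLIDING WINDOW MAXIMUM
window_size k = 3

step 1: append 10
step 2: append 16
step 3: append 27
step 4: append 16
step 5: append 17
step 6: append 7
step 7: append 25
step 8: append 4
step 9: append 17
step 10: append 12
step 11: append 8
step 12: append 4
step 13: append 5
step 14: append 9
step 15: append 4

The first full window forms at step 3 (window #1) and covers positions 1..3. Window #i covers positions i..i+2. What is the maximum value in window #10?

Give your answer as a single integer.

Answer: 12

Derivation:
step 1: append 10 -> window=[10] (not full yet)
step 2: append 16 -> window=[10, 16] (not full yet)
step 3: append 27 -> window=[10, 16, 27] -> max=27
step 4: append 16 -> window=[16, 27, 16] -> max=27
step 5: append 17 -> window=[27, 16, 17] -> max=27
step 6: append 7 -> window=[16, 17, 7] -> max=17
step 7: append 25 -> window=[17, 7, 25] -> max=25
step 8: append 4 -> window=[7, 25, 4] -> max=25
step 9: append 17 -> window=[25, 4, 17] -> max=25
step 10: append 12 -> window=[4, 17, 12] -> max=17
step 11: append 8 -> window=[17, 12, 8] -> max=17
step 12: append 4 -> window=[12, 8, 4] -> max=12
Window #10 max = 12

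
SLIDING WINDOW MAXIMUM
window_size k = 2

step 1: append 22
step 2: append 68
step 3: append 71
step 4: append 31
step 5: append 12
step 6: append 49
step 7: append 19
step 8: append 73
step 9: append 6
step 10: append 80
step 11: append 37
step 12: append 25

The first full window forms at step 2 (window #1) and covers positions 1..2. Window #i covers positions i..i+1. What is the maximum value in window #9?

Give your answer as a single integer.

Answer: 80

Derivation:
step 1: append 22 -> window=[22] (not full yet)
step 2: append 68 -> window=[22, 68] -> max=68
step 3: append 71 -> window=[68, 71] -> max=71
step 4: append 31 -> window=[71, 31] -> max=71
step 5: append 12 -> window=[31, 12] -> max=31
step 6: append 49 -> window=[12, 49] -> max=49
step 7: append 19 -> window=[49, 19] -> max=49
step 8: append 73 -> window=[19, 73] -> max=73
step 9: append 6 -> window=[73, 6] -> max=73
step 10: append 80 -> window=[6, 80] -> max=80
Window #9 max = 80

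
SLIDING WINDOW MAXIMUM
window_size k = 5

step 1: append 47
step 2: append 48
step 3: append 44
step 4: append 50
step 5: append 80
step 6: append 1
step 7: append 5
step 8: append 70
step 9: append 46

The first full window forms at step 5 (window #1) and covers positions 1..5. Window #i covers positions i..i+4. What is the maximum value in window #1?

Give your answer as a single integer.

step 1: append 47 -> window=[47] (not full yet)
step 2: append 48 -> window=[47, 48] (not full yet)
step 3: append 44 -> window=[47, 48, 44] (not full yet)
step 4: append 50 -> window=[47, 48, 44, 50] (not full yet)
step 5: append 80 -> window=[47, 48, 44, 50, 80] -> max=80
Window #1 max = 80

Answer: 80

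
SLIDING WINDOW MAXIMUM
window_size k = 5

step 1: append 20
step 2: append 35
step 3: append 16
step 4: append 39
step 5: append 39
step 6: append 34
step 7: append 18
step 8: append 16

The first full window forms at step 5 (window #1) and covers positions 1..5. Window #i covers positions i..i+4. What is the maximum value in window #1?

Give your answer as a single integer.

step 1: append 20 -> window=[20] (not full yet)
step 2: append 35 -> window=[20, 35] (not full yet)
step 3: append 16 -> window=[20, 35, 16] (not full yet)
step 4: append 39 -> window=[20, 35, 16, 39] (not full yet)
step 5: append 39 -> window=[20, 35, 16, 39, 39] -> max=39
Window #1 max = 39

Answer: 39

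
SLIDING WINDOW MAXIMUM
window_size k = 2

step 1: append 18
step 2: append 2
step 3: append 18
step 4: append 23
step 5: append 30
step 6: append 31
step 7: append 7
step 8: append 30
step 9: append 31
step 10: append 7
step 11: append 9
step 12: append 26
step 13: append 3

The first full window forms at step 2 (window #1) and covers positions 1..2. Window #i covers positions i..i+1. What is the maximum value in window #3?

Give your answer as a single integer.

Answer: 23

Derivation:
step 1: append 18 -> window=[18] (not full yet)
step 2: append 2 -> window=[18, 2] -> max=18
step 3: append 18 -> window=[2, 18] -> max=18
step 4: append 23 -> window=[18, 23] -> max=23
Window #3 max = 23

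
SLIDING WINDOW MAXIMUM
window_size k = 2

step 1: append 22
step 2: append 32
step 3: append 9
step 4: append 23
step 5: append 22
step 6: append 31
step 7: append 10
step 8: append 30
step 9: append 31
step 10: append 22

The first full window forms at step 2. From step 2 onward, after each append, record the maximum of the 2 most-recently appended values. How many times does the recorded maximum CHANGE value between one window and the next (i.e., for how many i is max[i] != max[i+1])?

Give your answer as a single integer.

Answer: 4

Derivation:
step 1: append 22 -> window=[22] (not full yet)
step 2: append 32 -> window=[22, 32] -> max=32
step 3: append 9 -> window=[32, 9] -> max=32
step 4: append 23 -> window=[9, 23] -> max=23
step 5: append 22 -> window=[23, 22] -> max=23
step 6: append 31 -> window=[22, 31] -> max=31
step 7: append 10 -> window=[31, 10] -> max=31
step 8: append 30 -> window=[10, 30] -> max=30
step 9: append 31 -> window=[30, 31] -> max=31
step 10: append 22 -> window=[31, 22] -> max=31
Recorded maximums: 32 32 23 23 31 31 30 31 31
Changes between consecutive maximums: 4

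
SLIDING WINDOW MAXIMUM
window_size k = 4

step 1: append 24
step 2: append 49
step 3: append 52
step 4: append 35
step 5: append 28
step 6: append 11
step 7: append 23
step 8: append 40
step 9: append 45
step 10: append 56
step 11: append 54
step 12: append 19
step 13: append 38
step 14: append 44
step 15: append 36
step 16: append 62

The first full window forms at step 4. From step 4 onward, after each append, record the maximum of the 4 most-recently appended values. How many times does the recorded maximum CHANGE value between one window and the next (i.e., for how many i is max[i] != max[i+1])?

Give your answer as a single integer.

step 1: append 24 -> window=[24] (not full yet)
step 2: append 49 -> window=[24, 49] (not full yet)
step 3: append 52 -> window=[24, 49, 52] (not full yet)
step 4: append 35 -> window=[24, 49, 52, 35] -> max=52
step 5: append 28 -> window=[49, 52, 35, 28] -> max=52
step 6: append 11 -> window=[52, 35, 28, 11] -> max=52
step 7: append 23 -> window=[35, 28, 11, 23] -> max=35
step 8: append 40 -> window=[28, 11, 23, 40] -> max=40
step 9: append 45 -> window=[11, 23, 40, 45] -> max=45
step 10: append 56 -> window=[23, 40, 45, 56] -> max=56
step 11: append 54 -> window=[40, 45, 56, 54] -> max=56
step 12: append 19 -> window=[45, 56, 54, 19] -> max=56
step 13: append 38 -> window=[56, 54, 19, 38] -> max=56
step 14: append 44 -> window=[54, 19, 38, 44] -> max=54
step 15: append 36 -> window=[19, 38, 44, 36] -> max=44
step 16: append 62 -> window=[38, 44, 36, 62] -> max=62
Recorded maximums: 52 52 52 35 40 45 56 56 56 56 54 44 62
Changes between consecutive maximums: 7

Answer: 7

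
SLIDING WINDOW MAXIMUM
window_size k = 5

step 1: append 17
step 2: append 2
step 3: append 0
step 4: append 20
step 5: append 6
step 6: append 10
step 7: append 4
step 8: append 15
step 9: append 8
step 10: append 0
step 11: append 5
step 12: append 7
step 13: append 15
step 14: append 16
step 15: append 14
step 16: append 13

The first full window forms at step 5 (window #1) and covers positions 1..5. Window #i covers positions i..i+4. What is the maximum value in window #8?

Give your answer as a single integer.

Answer: 15

Derivation:
step 1: append 17 -> window=[17] (not full yet)
step 2: append 2 -> window=[17, 2] (not full yet)
step 3: append 0 -> window=[17, 2, 0] (not full yet)
step 4: append 20 -> window=[17, 2, 0, 20] (not full yet)
step 5: append 6 -> window=[17, 2, 0, 20, 6] -> max=20
step 6: append 10 -> window=[2, 0, 20, 6, 10] -> max=20
step 7: append 4 -> window=[0, 20, 6, 10, 4] -> max=20
step 8: append 15 -> window=[20, 6, 10, 4, 15] -> max=20
step 9: append 8 -> window=[6, 10, 4, 15, 8] -> max=15
step 10: append 0 -> window=[10, 4, 15, 8, 0] -> max=15
step 11: append 5 -> window=[4, 15, 8, 0, 5] -> max=15
step 12: append 7 -> window=[15, 8, 0, 5, 7] -> max=15
Window #8 max = 15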